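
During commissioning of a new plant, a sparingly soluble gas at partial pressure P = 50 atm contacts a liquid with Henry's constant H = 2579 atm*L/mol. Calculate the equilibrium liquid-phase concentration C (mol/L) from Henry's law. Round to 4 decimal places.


C = P / H
C = 50 / 2579
C = 0.0194 mol/L


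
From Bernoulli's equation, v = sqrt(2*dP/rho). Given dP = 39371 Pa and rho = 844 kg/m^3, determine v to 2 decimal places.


v = sqrt(2*dP/rho)
v = sqrt(2*39371/844)
v = sqrt(93.296209)
v = 9.66 m/s


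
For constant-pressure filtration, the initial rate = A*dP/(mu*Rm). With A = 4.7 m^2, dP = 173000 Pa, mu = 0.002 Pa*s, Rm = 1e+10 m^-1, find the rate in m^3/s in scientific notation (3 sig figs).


rate = A * dP / (mu * Rm)
rate = 4.7 * 173000 / (0.002 * 1e+10)
rate = 813100.0 / 2.000e+07
rate = 4.07e-02 m^3/s


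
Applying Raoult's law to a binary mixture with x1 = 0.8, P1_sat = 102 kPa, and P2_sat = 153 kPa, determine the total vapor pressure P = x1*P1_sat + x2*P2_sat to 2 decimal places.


P = x1*P1_sat + x2*P2_sat
x2 = 1 - x1 = 1 - 0.8 = 0.2
P = 0.8*102 + 0.2*153
P = 81.6 + 30.6
P = 112.20 kPa


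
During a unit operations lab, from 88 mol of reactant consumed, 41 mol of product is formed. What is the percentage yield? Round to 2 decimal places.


Yield = (moles product / moles consumed) * 100%
Yield = (41 / 88) * 100
Yield = 0.4659 * 100
Yield = 46.59%


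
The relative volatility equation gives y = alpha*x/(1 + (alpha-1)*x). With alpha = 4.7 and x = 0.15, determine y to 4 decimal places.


y = alpha*x / (1 + (alpha-1)*x)
y = 4.7*0.15 / (1 + (4.7-1)*0.15)
y = 0.705 / (1 + 0.555)
y = 0.705 / 1.555
y = 0.4534


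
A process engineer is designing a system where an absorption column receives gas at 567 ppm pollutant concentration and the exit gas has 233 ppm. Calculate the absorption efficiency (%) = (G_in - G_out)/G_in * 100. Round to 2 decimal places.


Efficiency = (G_in - G_out) / G_in * 100%
Efficiency = (567 - 233) / 567 * 100
Efficiency = 334 / 567 * 100
Efficiency = 58.91%


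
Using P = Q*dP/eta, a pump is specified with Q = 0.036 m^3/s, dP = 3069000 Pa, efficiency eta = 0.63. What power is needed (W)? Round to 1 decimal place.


P = Q * dP / eta
P = 0.036 * 3069000 / 0.63
P = 110484.0 / 0.63
P = 175371.4 W


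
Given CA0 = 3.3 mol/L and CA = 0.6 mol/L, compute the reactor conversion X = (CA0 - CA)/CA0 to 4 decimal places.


X = (CA0 - CA) / CA0
X = (3.3 - 0.6) / 3.3
X = 2.7 / 3.3
X = 0.8182


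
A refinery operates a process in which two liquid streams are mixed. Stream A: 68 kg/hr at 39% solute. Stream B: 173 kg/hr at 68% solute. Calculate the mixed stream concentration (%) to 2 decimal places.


Mass balance on solute: F1*x1 + F2*x2 = F3*x3
F3 = F1 + F2 = 68 + 173 = 241 kg/hr
x3 = (F1*x1 + F2*x2)/F3
x3 = (68*0.39 + 173*0.68) / 241
x3 = 59.82%


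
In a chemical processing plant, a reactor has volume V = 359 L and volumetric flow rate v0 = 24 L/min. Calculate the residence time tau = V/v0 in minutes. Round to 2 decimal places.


tau = V / v0
tau = 359 / 24
tau = 14.96 min


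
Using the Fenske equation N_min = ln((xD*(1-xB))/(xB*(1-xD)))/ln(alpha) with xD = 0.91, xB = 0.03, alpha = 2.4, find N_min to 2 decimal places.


N_min = ln((xD*(1-xB))/(xB*(1-xD))) / ln(alpha)
Numerator inside ln: 0.8827 / 0.0027 = 326.925926
ln(326.925926) = 5.789734
ln(alpha) = ln(2.4) = 0.875469
N_min = 5.789734 / 0.875469 = 6.61


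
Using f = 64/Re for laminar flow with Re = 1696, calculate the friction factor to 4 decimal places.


f = 64 / Re
f = 64 / 1696
f = 0.0377


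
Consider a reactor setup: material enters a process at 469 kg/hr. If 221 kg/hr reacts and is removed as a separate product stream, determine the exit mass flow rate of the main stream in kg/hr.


Steady-state mass balance on the main outlet: F_out = F_in - F_removed
F_out = 469 - 221
F_out = 248 kg/hr


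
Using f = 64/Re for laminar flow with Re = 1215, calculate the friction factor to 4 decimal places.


f = 64 / Re
f = 64 / 1215
f = 0.0527


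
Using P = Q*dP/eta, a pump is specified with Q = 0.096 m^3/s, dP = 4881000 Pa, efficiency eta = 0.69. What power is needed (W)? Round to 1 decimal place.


P = Q * dP / eta
P = 0.096 * 4881000 / 0.69
P = 468576.0 / 0.69
P = 679095.7 W


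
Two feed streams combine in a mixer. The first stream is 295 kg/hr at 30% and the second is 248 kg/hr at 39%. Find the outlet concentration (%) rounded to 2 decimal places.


Mass balance on solute: F1*x1 + F2*x2 = F3*x3
F3 = F1 + F2 = 295 + 248 = 543 kg/hr
x3 = (F1*x1 + F2*x2)/F3
x3 = (295*0.3 + 248*0.39) / 543
x3 = 34.11%


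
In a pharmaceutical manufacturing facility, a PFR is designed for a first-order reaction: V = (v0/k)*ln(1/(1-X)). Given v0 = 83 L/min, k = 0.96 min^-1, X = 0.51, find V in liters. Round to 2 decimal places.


V = (v0/k) * ln(1/(1-X))
V = (83/0.96) * ln(1/(1-0.51))
V = 86.458333 * ln(2.040816)
V = 86.458333 * 0.71335
V = 61.68 L


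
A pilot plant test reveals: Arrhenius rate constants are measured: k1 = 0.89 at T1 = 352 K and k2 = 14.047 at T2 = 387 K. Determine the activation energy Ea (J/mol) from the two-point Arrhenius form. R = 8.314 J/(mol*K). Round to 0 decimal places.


Ea = R * ln(k2/k1) / (1/T1 - 1/T2)
ln(k2/k1) = ln(14.047/0.89) = 2.7589427
1/T1 - 1/T2 = 1/352 - 1/387 = 0.000256929763
Ea = 8.314 * 2.7589427 / 0.000256929763
Ea = 89277 J/mol


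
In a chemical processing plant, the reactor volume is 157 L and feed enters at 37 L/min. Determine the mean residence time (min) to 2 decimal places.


tau = V / v0
tau = 157 / 37
tau = 4.24 min


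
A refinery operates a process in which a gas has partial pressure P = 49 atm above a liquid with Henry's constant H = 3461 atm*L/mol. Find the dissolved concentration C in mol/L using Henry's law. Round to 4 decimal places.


C = P / H
C = 49 / 3461
C = 0.0142 mol/L


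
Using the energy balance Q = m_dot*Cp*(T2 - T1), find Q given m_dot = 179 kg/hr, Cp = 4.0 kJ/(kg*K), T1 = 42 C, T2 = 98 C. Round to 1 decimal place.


Q = m_dot * Cp * (T2 - T1)
Q = 179 * 4.0 * (98 - 42)
Q = 179 * 4.0 * 56
Q = 40096.0 kJ/hr


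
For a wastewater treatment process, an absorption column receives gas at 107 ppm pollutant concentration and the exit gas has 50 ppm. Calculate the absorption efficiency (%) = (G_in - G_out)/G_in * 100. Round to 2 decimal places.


Efficiency = (G_in - G_out) / G_in * 100%
Efficiency = (107 - 50) / 107 * 100
Efficiency = 57 / 107 * 100
Efficiency = 53.27%


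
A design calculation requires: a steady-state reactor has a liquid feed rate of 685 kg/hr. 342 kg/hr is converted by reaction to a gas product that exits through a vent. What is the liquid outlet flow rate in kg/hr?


Steady-state mass balance on the main outlet: F_out = F_in - F_removed
F_out = 685 - 342
F_out = 343 kg/hr


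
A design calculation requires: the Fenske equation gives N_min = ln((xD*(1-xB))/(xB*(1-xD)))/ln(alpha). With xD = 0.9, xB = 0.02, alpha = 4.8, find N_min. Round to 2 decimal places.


N_min = ln((xD*(1-xB))/(xB*(1-xD))) / ln(alpha)
Numerator inside ln: 0.882 / 0.002 = 441.0
ln(441.0) = 6.089045
ln(alpha) = ln(4.8) = 1.568616
N_min = 6.089045 / 1.568616 = 3.88


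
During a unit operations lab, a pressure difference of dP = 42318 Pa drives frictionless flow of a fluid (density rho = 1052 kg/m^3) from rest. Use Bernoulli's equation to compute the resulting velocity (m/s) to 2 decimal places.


v = sqrt(2*dP/rho)
v = sqrt(2*42318/1052)
v = sqrt(80.452471)
v = 8.97 m/s


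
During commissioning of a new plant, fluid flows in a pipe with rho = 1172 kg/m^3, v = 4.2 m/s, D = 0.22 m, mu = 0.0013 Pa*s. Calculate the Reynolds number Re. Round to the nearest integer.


Re = rho * v * D / mu
Re = 1172 * 4.2 * 0.22 / 0.0013
Re = 1082.928 / 0.0013
Re = 833022


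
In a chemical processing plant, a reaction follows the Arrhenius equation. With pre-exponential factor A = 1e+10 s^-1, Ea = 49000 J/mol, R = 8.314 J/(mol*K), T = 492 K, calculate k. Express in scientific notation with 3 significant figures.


k = A * exp(-Ea/(R*T))
k = 1e+10 * exp(-49000 / (8.314 * 492))
k = 1e+10 * exp(-11.979011)
k = 6.27e+04


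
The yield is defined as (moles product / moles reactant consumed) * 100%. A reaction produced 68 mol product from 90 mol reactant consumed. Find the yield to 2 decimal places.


Yield = (moles product / moles consumed) * 100%
Yield = (68 / 90) * 100
Yield = 0.7556 * 100
Yield = 75.56%


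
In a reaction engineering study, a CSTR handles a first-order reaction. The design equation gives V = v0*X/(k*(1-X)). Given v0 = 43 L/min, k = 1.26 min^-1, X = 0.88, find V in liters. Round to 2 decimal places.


V = v0 * X / (k * (1 - X))
V = 43 * 0.88 / (1.26 * (1 - 0.88))
V = 37.84 / (1.26 * 0.12)
V = 37.84 / 0.1512
V = 250.26 L


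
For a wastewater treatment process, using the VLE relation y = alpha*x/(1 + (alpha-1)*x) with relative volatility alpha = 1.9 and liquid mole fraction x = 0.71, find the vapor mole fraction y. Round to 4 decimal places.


y = alpha*x / (1 + (alpha-1)*x)
y = 1.9*0.71 / (1 + (1.9-1)*0.71)
y = 1.349 / (1 + 0.639)
y = 1.349 / 1.639
y = 0.8231


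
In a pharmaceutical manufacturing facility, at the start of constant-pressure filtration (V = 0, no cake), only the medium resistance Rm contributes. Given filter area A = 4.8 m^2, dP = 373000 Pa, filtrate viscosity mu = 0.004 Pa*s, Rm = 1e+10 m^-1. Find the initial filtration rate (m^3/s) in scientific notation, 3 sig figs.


rate = A * dP / (mu * Rm)
rate = 4.8 * 373000 / (0.004 * 1e+10)
rate = 1790400.0 / 4.000e+07
rate = 4.48e-02 m^3/s


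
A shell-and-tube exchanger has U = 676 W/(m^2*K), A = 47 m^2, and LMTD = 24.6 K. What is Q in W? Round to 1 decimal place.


Q = U * A * LMTD
Q = 676 * 47 * 24.6
Q = 781591.2 W


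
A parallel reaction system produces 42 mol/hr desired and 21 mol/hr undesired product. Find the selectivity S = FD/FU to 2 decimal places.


S = desired product rate / undesired product rate
S = 42 / 21
S = 2.00


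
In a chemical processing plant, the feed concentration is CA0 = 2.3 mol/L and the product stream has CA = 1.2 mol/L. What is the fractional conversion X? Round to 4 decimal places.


X = (CA0 - CA) / CA0
X = (2.3 - 1.2) / 2.3
X = 1.1 / 2.3
X = 0.4783


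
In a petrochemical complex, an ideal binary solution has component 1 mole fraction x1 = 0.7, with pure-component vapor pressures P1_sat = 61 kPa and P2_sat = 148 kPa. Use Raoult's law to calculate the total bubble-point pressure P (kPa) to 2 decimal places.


P = x1*P1_sat + x2*P2_sat
x2 = 1 - x1 = 1 - 0.7 = 0.3
P = 0.7*61 + 0.3*148
P = 42.7 + 44.4
P = 87.10 kPa


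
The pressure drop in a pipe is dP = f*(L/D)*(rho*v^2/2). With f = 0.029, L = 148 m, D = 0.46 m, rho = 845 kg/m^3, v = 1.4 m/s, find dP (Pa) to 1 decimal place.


dP = f * (L/D) * (rho*v^2/2)
dP = 0.029 * (148/0.46) * (845*1.4^2/2)
L/D = 321.73913043
rho*v^2/2 = 845*1.96/2 = 828.1
dP = 0.029 * 321.73913043 * 828.1
dP = 7726.5 Pa


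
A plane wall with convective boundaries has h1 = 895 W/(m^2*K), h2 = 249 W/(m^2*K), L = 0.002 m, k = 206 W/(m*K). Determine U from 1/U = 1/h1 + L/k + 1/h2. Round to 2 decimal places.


1/U = 1/h1 + L/k + 1/h2
1/U = 1/895 + 0.002/206 + 1/249
1/U = 0.0011173184 + 9.7087e-06 + 0.0040160643
1/U = 0.0051430914
U = 194.44 W/(m^2*K)


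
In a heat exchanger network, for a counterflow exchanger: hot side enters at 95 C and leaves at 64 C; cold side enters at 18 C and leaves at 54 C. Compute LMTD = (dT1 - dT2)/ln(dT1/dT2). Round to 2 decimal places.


dT1 = Th_in - Tc_out = 95 - 54 = 41
dT2 = Th_out - Tc_in = 64 - 18 = 46
LMTD = (dT1 - dT2) / ln(dT1/dT2)
LMTD = (41 - 46) / ln(41/46)
LMTD = 43.45 K


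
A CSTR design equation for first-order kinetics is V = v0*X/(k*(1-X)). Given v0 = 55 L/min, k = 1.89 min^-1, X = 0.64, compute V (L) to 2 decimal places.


V = v0 * X / (k * (1 - X))
V = 55 * 0.64 / (1.89 * (1 - 0.64))
V = 35.2 / (1.89 * 0.36)
V = 35.2 / 0.6804
V = 51.73 L


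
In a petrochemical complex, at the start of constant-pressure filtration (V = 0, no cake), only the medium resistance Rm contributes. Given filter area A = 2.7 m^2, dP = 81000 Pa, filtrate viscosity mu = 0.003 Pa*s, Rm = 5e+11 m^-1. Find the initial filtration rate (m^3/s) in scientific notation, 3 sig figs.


rate = A * dP / (mu * Rm)
rate = 2.7 * 81000 / (0.003 * 5e+11)
rate = 218700.0 / 1.500e+09
rate = 1.46e-04 m^3/s


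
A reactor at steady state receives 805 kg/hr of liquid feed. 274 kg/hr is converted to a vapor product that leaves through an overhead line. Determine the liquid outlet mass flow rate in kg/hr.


Steady-state mass balance on the main outlet: F_out = F_in - F_removed
F_out = 805 - 274
F_out = 531 kg/hr


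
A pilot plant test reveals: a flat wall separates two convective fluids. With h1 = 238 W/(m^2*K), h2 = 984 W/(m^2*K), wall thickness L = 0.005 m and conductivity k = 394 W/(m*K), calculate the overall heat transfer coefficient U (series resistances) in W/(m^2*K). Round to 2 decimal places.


1/U = 1/h1 + L/k + 1/h2
1/U = 1/238 + 0.005/394 + 1/984
1/U = 0.0042016807 + 1.26904e-05 + 0.0010162602
1/U = 0.0052306313
U = 191.18 W/(m^2*K)


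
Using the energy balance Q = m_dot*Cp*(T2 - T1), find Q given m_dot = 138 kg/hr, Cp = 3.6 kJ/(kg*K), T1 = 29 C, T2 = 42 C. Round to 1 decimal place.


Q = m_dot * Cp * (T2 - T1)
Q = 138 * 3.6 * (42 - 29)
Q = 138 * 3.6 * 13
Q = 6458.4 kJ/hr


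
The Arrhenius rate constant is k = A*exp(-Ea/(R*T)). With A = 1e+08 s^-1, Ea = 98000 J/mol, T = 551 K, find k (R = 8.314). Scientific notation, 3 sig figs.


k = A * exp(-Ea/(R*T))
k = 1e+08 * exp(-98000 / (8.314 * 551))
k = 1e+08 * exp(-21.392644)
k = 5.12e-02


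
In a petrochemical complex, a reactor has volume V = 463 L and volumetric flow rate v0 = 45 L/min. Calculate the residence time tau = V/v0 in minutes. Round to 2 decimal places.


tau = V / v0
tau = 463 / 45
tau = 10.29 min


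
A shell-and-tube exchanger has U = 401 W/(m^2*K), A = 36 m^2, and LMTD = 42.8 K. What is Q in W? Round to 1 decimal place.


Q = U * A * LMTD
Q = 401 * 36 * 42.8
Q = 617860.8 W


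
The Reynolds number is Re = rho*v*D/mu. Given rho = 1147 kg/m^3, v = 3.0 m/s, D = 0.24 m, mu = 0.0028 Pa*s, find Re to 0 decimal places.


Re = rho * v * D / mu
Re = 1147 * 3.0 * 0.24 / 0.0028
Re = 825.84 / 0.0028
Re = 294943


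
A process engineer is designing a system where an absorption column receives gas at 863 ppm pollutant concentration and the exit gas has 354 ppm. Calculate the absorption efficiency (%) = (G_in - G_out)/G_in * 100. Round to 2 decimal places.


Efficiency = (G_in - G_out) / G_in * 100%
Efficiency = (863 - 354) / 863 * 100
Efficiency = 509 / 863 * 100
Efficiency = 58.98%


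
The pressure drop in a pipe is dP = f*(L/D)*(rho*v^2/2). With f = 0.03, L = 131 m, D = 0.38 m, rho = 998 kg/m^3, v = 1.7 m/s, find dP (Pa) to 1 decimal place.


dP = f * (L/D) * (rho*v^2/2)
dP = 0.03 * (131/0.38) * (998*1.7^2/2)
L/D = 344.73684211
rho*v^2/2 = 998*2.89/2 = 1442.11
dP = 0.03 * 344.73684211 * 1442.11
dP = 14914.5 Pa


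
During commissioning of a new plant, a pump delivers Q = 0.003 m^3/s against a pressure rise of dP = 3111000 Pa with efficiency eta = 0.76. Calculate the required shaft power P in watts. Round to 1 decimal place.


P = Q * dP / eta
P = 0.003 * 3111000 / 0.76
P = 9333.0 / 0.76
P = 12280.3 W


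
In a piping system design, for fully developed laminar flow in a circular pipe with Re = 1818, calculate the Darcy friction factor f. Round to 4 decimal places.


f = 64 / Re
f = 64 / 1818
f = 0.0352


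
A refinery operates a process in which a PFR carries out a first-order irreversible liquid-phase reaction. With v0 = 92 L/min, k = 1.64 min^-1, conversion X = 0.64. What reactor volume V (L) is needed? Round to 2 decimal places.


V = (v0/k) * ln(1/(1-X))
V = (92/1.64) * ln(1/(1-0.64))
V = 56.097561 * ln(2.777778)
V = 56.097561 * 1.021651
V = 57.31 L


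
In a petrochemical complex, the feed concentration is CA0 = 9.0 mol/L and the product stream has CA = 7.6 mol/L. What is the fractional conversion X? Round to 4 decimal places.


X = (CA0 - CA) / CA0
X = (9.0 - 7.6) / 9.0
X = 1.4 / 9.0
X = 0.1556


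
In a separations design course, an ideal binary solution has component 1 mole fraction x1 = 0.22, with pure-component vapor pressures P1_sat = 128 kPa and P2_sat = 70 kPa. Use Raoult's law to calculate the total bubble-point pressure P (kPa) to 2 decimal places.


P = x1*P1_sat + x2*P2_sat
x2 = 1 - x1 = 1 - 0.22 = 0.78
P = 0.22*128 + 0.78*70
P = 28.16 + 54.6
P = 82.76 kPa


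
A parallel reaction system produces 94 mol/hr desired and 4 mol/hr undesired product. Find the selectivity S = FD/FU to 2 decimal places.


S = desired product rate / undesired product rate
S = 94 / 4
S = 23.50


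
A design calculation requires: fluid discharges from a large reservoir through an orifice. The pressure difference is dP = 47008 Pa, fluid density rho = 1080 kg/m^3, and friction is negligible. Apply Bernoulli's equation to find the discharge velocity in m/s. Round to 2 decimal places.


v = sqrt(2*dP/rho)
v = sqrt(2*47008/1080)
v = sqrt(87.051852)
v = 9.33 m/s


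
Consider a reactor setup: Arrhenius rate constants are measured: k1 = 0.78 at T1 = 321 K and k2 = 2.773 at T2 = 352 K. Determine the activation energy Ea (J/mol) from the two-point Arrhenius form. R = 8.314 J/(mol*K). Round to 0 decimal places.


Ea = R * ln(k2/k1) / (1/T1 - 1/T2)
ln(k2/k1) = ln(2.773/0.78) = 1.2683911
1/T1 - 1/T2 = 1/321 - 1/352 = 0.000274355707
Ea = 8.314 * 1.2683911 / 0.000274355707
Ea = 38437 J/mol


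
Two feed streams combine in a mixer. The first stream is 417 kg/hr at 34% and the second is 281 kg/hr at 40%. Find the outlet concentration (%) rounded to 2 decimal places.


Mass balance on solute: F1*x1 + F2*x2 = F3*x3
F3 = F1 + F2 = 417 + 281 = 698 kg/hr
x3 = (F1*x1 + F2*x2)/F3
x3 = (417*0.34 + 281*0.4) / 698
x3 = 36.42%


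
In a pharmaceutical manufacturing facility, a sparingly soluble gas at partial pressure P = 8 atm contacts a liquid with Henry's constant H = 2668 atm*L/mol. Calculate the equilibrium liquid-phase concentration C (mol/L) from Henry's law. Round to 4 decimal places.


C = P / H
C = 8 / 2668
C = 0.0030 mol/L


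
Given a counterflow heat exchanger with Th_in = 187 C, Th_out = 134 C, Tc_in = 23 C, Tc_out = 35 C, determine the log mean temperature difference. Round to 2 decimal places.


dT1 = Th_in - Tc_out = 187 - 35 = 152
dT2 = Th_out - Tc_in = 134 - 23 = 111
LMTD = (dT1 - dT2) / ln(dT1/dT2)
LMTD = (152 - 111) / ln(152/111)
LMTD = 130.43 K


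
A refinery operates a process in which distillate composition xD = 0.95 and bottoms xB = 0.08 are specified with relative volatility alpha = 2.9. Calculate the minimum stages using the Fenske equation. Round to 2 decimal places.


N_min = ln((xD*(1-xB))/(xB*(1-xD))) / ln(alpha)
Numerator inside ln: 0.874 / 0.004 = 218.5
ln(218.5) = 5.386786
ln(alpha) = ln(2.9) = 1.064711
N_min = 5.386786 / 1.064711 = 5.06


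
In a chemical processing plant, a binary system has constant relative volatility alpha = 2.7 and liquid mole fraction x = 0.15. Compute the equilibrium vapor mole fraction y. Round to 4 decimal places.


y = alpha*x / (1 + (alpha-1)*x)
y = 2.7*0.15 / (1 + (2.7-1)*0.15)
y = 0.405 / (1 + 0.255)
y = 0.405 / 1.255
y = 0.3227


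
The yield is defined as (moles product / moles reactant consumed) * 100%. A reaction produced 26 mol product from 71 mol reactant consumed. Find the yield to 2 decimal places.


Yield = (moles product / moles consumed) * 100%
Yield = (26 / 71) * 100
Yield = 0.3662 * 100
Yield = 36.62%


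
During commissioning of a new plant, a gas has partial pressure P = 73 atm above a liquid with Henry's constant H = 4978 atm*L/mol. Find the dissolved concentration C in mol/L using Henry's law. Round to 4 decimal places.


C = P / H
C = 73 / 4978
C = 0.0147 mol/L


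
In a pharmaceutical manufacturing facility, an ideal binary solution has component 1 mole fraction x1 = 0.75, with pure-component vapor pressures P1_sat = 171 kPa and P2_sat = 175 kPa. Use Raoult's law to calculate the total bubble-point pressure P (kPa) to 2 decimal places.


P = x1*P1_sat + x2*P2_sat
x2 = 1 - x1 = 1 - 0.75 = 0.25
P = 0.75*171 + 0.25*175
P = 128.25 + 43.75
P = 172.00 kPa


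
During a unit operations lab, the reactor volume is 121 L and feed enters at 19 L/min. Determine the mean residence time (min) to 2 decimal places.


tau = V / v0
tau = 121 / 19
tau = 6.37 min


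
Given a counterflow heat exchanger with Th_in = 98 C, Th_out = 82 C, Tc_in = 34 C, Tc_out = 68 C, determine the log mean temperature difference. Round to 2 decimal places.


dT1 = Th_in - Tc_out = 98 - 68 = 30
dT2 = Th_out - Tc_in = 82 - 34 = 48
LMTD = (dT1 - dT2) / ln(dT1/dT2)
LMTD = (30 - 48) / ln(30/48)
LMTD = 38.30 K


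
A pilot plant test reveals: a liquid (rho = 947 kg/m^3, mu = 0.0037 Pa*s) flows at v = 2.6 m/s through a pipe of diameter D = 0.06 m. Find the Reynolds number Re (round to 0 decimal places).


Re = rho * v * D / mu
Re = 947 * 2.6 * 0.06 / 0.0037
Re = 147.732 / 0.0037
Re = 39928


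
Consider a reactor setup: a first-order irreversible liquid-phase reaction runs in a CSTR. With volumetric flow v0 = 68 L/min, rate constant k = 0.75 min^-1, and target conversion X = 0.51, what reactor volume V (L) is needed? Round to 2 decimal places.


V = v0 * X / (k * (1 - X))
V = 68 * 0.51 / (0.75 * (1 - 0.51))
V = 34.68 / (0.75 * 0.49)
V = 34.68 / 0.3675
V = 94.37 L


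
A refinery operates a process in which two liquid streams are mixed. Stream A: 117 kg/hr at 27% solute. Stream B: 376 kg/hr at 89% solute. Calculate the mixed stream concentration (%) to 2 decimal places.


Mass balance on solute: F1*x1 + F2*x2 = F3*x3
F3 = F1 + F2 = 117 + 376 = 493 kg/hr
x3 = (F1*x1 + F2*x2)/F3
x3 = (117*0.27 + 376*0.89) / 493
x3 = 74.29%


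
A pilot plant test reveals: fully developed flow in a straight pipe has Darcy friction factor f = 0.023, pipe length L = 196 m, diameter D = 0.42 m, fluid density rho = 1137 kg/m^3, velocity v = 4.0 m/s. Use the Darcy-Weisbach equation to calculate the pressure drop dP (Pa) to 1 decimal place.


dP = f * (L/D) * (rho*v^2/2)
dP = 0.023 * (196/0.42) * (1137*4.0^2/2)
L/D = 466.66666667
rho*v^2/2 = 1137*16.0/2 = 9096.0
dP = 0.023 * 466.66666667 * 9096.0
dP = 97630.4 Pa


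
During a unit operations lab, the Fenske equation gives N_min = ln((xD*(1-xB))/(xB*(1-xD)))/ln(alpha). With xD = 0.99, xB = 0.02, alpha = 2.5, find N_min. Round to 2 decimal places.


N_min = ln((xD*(1-xB))/(xB*(1-xD))) / ln(alpha)
Numerator inside ln: 0.9702 / 0.0002 = 4851.0
ln(4851.0) = 8.48694
ln(alpha) = ln(2.5) = 0.916291
N_min = 8.48694 / 0.916291 = 9.26


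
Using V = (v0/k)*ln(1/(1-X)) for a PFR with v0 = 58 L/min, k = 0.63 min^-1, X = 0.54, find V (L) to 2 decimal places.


V = (v0/k) * ln(1/(1-X))
V = (58/0.63) * ln(1/(1-0.54))
V = 92.063492 * ln(2.173913)
V = 92.063492 * 0.776529
V = 71.49 L


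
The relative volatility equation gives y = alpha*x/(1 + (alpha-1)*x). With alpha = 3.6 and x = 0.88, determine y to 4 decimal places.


y = alpha*x / (1 + (alpha-1)*x)
y = 3.6*0.88 / (1 + (3.6-1)*0.88)
y = 3.168 / (1 + 2.288)
y = 3.168 / 3.288
y = 0.9635


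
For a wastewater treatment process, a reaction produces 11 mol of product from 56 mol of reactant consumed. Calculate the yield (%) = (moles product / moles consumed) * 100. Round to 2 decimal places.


Yield = (moles product / moles consumed) * 100%
Yield = (11 / 56) * 100
Yield = 0.1964 * 100
Yield = 19.64%


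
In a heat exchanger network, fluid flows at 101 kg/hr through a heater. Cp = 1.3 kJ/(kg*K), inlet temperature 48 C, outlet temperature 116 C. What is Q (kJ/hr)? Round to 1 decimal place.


Q = m_dot * Cp * (T2 - T1)
Q = 101 * 1.3 * (116 - 48)
Q = 101 * 1.3 * 68
Q = 8928.4 kJ/hr


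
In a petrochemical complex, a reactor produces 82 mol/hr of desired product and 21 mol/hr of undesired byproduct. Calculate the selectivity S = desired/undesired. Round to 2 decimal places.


S = desired product rate / undesired product rate
S = 82 / 21
S = 3.90


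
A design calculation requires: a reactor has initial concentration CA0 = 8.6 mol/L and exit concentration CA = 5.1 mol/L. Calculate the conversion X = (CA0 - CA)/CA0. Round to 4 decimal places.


X = (CA0 - CA) / CA0
X = (8.6 - 5.1) / 8.6
X = 3.5 / 8.6
X = 0.4070


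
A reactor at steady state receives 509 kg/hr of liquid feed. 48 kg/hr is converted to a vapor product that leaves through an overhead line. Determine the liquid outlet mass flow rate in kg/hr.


Steady-state mass balance on the main outlet: F_out = F_in - F_removed
F_out = 509 - 48
F_out = 461 kg/hr


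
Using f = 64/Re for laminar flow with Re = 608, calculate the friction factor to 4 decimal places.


f = 64 / Re
f = 64 / 608
f = 0.1053


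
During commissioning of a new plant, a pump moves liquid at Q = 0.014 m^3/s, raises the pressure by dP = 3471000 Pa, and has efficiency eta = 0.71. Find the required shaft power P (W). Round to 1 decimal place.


P = Q * dP / eta
P = 0.014 * 3471000 / 0.71
P = 48594.0 / 0.71
P = 68442.3 W


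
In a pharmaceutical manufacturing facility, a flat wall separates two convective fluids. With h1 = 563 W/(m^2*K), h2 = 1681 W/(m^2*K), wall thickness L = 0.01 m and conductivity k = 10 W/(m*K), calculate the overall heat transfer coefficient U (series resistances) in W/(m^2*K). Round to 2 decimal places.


1/U = 1/h1 + L/k + 1/h2
1/U = 1/563 + 0.01/10 + 1/1681
1/U = 0.0017761989 + 0.001 + 0.000594884
1/U = 0.0033710829
U = 296.64 W/(m^2*K)


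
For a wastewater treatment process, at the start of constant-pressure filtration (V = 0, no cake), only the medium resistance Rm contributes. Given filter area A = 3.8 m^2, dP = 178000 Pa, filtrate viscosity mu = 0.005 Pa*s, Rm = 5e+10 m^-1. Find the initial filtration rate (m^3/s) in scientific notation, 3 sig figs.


rate = A * dP / (mu * Rm)
rate = 3.8 * 178000 / (0.005 * 5e+10)
rate = 676400.0 / 2.500e+08
rate = 2.71e-03 m^3/s


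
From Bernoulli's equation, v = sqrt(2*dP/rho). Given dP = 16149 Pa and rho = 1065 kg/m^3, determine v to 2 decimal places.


v = sqrt(2*dP/rho)
v = sqrt(2*16149/1065)
v = sqrt(30.326761)
v = 5.51 m/s


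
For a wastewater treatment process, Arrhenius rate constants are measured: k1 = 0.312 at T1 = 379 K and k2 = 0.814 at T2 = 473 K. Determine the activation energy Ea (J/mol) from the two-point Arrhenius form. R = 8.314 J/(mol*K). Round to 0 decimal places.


Ea = R * ln(k2/k1) / (1/T1 - 1/T2)
ln(k2/k1) = ln(0.814/0.312) = 0.9589572
1/T1 - 1/T2 = 1/379 - 1/473 = 0.000524357523
Ea = 8.314 * 0.9589572 / 0.000524357523
Ea = 15205 J/mol


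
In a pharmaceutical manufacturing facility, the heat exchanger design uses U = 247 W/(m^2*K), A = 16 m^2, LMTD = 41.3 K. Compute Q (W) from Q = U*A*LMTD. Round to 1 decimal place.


Q = U * A * LMTD
Q = 247 * 16 * 41.3
Q = 163217.6 W


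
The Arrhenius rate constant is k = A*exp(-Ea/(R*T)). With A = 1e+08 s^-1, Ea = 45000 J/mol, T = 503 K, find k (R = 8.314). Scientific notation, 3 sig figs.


k = A * exp(-Ea/(R*T))
k = 1e+08 * exp(-45000 / (8.314 * 503))
k = 1e+08 * exp(-10.760551)
k = 2.12e+03


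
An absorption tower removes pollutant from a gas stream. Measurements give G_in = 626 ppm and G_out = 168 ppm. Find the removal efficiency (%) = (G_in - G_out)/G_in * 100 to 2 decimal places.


Efficiency = (G_in - G_out) / G_in * 100%
Efficiency = (626 - 168) / 626 * 100
Efficiency = 458 / 626 * 100
Efficiency = 73.16%


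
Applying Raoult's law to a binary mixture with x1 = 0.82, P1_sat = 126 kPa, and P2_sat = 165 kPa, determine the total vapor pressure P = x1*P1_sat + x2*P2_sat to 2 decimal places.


P = x1*P1_sat + x2*P2_sat
x2 = 1 - x1 = 1 - 0.82 = 0.18
P = 0.82*126 + 0.18*165
P = 103.32 + 29.7
P = 133.02 kPa


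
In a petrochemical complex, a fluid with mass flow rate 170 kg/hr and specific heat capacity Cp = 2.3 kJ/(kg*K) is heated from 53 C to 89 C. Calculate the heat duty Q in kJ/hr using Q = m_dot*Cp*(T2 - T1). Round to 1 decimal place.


Q = m_dot * Cp * (T2 - T1)
Q = 170 * 2.3 * (89 - 53)
Q = 170 * 2.3 * 36
Q = 14076.0 kJ/hr


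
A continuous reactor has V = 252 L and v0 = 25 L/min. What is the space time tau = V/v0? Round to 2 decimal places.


tau = V / v0
tau = 252 / 25
tau = 10.08 min


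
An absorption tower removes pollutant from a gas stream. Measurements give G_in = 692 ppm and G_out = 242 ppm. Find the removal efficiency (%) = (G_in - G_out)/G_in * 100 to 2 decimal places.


Efficiency = (G_in - G_out) / G_in * 100%
Efficiency = (692 - 242) / 692 * 100
Efficiency = 450 / 692 * 100
Efficiency = 65.03%


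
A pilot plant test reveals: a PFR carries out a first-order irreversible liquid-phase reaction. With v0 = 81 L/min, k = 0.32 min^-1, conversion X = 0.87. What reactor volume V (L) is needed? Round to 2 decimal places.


V = (v0/k) * ln(1/(1-X))
V = (81/0.32) * ln(1/(1-0.87))
V = 253.125 * ln(7.692308)
V = 253.125 * 2.040221
V = 516.43 L


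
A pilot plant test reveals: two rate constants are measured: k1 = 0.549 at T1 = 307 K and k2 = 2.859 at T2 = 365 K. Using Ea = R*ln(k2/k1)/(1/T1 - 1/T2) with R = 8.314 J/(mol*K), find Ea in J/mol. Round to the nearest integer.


Ea = R * ln(k2/k1) / (1/T1 - 1/T2)
ln(k2/k1) = ln(2.859/0.549) = 1.6501288
1/T1 - 1/T2 = 1/307 - 1/365 = 0.000517602963
Ea = 8.314 * 1.6501288 / 0.000517602963
Ea = 26505 J/mol


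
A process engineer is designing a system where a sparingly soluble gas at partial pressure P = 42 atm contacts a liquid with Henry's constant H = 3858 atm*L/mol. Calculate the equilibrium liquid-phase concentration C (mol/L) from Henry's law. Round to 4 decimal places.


C = P / H
C = 42 / 3858
C = 0.0109 mol/L


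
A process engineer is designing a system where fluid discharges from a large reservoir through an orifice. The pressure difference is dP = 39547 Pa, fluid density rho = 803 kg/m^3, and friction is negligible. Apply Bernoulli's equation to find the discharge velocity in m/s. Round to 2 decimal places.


v = sqrt(2*dP/rho)
v = sqrt(2*39547/803)
v = sqrt(98.498132)
v = 9.92 m/s


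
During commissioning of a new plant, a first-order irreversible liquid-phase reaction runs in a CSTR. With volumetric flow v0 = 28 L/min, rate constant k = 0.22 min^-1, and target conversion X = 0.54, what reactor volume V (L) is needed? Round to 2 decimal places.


V = v0 * X / (k * (1 - X))
V = 28 * 0.54 / (0.22 * (1 - 0.54))
V = 15.12 / (0.22 * 0.46)
V = 15.12 / 0.1012
V = 149.41 L


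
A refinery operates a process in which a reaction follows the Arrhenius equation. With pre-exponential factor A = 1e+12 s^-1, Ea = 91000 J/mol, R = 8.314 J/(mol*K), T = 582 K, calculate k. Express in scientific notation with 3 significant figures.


k = A * exp(-Ea/(R*T))
k = 1e+12 * exp(-91000 / (8.314 * 582))
k = 1e+12 * exp(-18.806518)
k = 6.80e+03


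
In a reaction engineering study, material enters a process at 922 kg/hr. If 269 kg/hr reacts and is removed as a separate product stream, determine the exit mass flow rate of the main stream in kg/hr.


Steady-state mass balance on the main outlet: F_out = F_in - F_removed
F_out = 922 - 269
F_out = 653 kg/hr


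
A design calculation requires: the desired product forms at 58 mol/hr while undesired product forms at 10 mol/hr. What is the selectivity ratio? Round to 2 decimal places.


S = desired product rate / undesired product rate
S = 58 / 10
S = 5.80


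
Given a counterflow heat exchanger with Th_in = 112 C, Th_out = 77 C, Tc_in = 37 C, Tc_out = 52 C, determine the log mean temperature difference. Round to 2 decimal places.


dT1 = Th_in - Tc_out = 112 - 52 = 60
dT2 = Th_out - Tc_in = 77 - 37 = 40
LMTD = (dT1 - dT2) / ln(dT1/dT2)
LMTD = (60 - 40) / ln(60/40)
LMTD = 49.33 K


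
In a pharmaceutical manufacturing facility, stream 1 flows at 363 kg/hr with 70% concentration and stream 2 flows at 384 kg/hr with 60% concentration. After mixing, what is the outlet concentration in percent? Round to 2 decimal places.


Mass balance on solute: F1*x1 + F2*x2 = F3*x3
F3 = F1 + F2 = 363 + 384 = 747 kg/hr
x3 = (F1*x1 + F2*x2)/F3
x3 = (363*0.7 + 384*0.6) / 747
x3 = 64.86%


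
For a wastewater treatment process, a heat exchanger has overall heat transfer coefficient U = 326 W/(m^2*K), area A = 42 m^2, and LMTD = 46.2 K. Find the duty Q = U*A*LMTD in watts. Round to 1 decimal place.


Q = U * A * LMTD
Q = 326 * 42 * 46.2
Q = 632570.4 W


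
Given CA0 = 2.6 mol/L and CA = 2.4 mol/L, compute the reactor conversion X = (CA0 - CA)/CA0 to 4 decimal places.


X = (CA0 - CA) / CA0
X = (2.6 - 2.4) / 2.6
X = 0.2 / 2.6
X = 0.0769


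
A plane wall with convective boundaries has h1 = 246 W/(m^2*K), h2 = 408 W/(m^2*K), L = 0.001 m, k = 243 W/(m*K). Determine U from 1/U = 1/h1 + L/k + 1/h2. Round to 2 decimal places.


1/U = 1/h1 + L/k + 1/h2
1/U = 1/246 + 0.001/243 + 1/408
1/U = 0.0040650407 + 4.1152e-06 + 0.0024509804
1/U = 0.0065201363
U = 153.37 W/(m^2*K)


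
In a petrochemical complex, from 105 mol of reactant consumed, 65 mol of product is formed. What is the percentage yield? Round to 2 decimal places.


Yield = (moles product / moles consumed) * 100%
Yield = (65 / 105) * 100
Yield = 0.619 * 100
Yield = 61.90%


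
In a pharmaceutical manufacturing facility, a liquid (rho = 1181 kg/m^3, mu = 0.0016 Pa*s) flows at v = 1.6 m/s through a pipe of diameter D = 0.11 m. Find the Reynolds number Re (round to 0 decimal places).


Re = rho * v * D / mu
Re = 1181 * 1.6 * 0.11 / 0.0016
Re = 207.856 / 0.0016
Re = 129910


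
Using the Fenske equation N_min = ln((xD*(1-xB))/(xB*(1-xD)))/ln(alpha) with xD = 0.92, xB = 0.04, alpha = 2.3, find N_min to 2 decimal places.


N_min = ln((xD*(1-xB))/(xB*(1-xD))) / ln(alpha)
Numerator inside ln: 0.8832 / 0.0032 = 276.0
ln(276.0) = 5.620401
ln(alpha) = ln(2.3) = 0.832909
N_min = 5.620401 / 0.832909 = 6.75


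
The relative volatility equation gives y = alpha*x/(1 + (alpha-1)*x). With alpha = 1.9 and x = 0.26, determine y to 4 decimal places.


y = alpha*x / (1 + (alpha-1)*x)
y = 1.9*0.26 / (1 + (1.9-1)*0.26)
y = 0.494 / (1 + 0.234)
y = 0.494 / 1.234
y = 0.4003


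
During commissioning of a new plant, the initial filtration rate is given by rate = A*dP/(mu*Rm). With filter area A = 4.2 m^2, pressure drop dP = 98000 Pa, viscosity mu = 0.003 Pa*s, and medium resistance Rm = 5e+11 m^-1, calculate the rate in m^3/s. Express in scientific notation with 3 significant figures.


rate = A * dP / (mu * Rm)
rate = 4.2 * 98000 / (0.003 * 5e+11)
rate = 411600.0 / 1.500e+09
rate = 2.74e-04 m^3/s


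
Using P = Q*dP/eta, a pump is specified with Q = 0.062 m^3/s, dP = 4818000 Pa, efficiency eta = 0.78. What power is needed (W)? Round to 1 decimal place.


P = Q * dP / eta
P = 0.062 * 4818000 / 0.78
P = 298716.0 / 0.78
P = 382969.2 W


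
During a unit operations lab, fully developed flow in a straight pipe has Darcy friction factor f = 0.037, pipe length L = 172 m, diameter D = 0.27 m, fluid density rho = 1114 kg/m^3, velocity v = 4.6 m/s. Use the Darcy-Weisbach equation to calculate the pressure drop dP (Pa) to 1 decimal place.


dP = f * (L/D) * (rho*v^2/2)
dP = 0.037 * (172/0.27) * (1114*4.6^2/2)
L/D = 637.03703704
rho*v^2/2 = 1114*21.16/2 = 11786.12
dP = 0.037 * 637.03703704 * 11786.12
dP = 277803.2 Pa


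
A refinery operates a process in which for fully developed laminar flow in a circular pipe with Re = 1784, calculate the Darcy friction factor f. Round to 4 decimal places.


f = 64 / Re
f = 64 / 1784
f = 0.0359


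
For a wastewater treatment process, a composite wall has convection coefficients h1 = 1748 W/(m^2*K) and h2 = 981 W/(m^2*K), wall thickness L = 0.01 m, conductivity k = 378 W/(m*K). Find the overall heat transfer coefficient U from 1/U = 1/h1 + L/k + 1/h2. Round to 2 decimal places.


1/U = 1/h1 + L/k + 1/h2
1/U = 1/1748 + 0.01/378 + 1/981
1/U = 0.0005720824 + 2.6455e-05 + 0.001019368
1/U = 0.0016179054
U = 618.08 W/(m^2*K)


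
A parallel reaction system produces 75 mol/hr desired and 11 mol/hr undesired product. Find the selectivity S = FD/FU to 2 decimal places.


S = desired product rate / undesired product rate
S = 75 / 11
S = 6.82


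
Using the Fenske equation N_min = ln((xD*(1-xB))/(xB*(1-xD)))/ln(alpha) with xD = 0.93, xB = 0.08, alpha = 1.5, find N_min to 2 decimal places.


N_min = ln((xD*(1-xB))/(xB*(1-xD))) / ln(alpha)
Numerator inside ln: 0.8556 / 0.0056 = 152.785714
ln(152.785714) = 5.029036
ln(alpha) = ln(1.5) = 0.405465
N_min = 5.029036 / 0.405465 = 12.40


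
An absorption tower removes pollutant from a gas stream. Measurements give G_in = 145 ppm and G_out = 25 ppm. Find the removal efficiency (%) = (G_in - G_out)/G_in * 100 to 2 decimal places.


Efficiency = (G_in - G_out) / G_in * 100%
Efficiency = (145 - 25) / 145 * 100
Efficiency = 120 / 145 * 100
Efficiency = 82.76%


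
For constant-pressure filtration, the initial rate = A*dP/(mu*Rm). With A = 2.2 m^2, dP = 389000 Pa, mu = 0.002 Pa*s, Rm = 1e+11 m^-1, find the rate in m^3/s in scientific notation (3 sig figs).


rate = A * dP / (mu * Rm)
rate = 2.2 * 389000 / (0.002 * 1e+11)
rate = 855800.0 / 2.000e+08
rate = 4.28e-03 m^3/s


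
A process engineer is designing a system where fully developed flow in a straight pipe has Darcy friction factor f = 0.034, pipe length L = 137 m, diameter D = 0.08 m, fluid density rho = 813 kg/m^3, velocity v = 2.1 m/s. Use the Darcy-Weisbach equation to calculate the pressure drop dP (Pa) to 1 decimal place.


dP = f * (L/D) * (rho*v^2/2)
dP = 0.034 * (137/0.08) * (813*2.1^2/2)
L/D = 1712.5
rho*v^2/2 = 813*4.41/2 = 1792.665
dP = 0.034 * 1712.5 * 1792.665
dP = 104377.9 Pa


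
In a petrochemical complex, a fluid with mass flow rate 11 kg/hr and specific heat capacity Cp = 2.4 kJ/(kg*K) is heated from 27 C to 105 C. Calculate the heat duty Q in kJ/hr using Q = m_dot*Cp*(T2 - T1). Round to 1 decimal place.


Q = m_dot * Cp * (T2 - T1)
Q = 11 * 2.4 * (105 - 27)
Q = 11 * 2.4 * 78
Q = 2059.2 kJ/hr


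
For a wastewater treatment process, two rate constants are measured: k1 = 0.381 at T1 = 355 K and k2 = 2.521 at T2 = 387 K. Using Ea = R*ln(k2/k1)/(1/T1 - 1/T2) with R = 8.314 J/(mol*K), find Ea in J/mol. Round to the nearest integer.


Ea = R * ln(k2/k1) / (1/T1 - 1/T2)
ln(k2/k1) = ln(2.521/0.381) = 1.8896116
1/T1 - 1/T2 = 1/355 - 1/387 = 0.00023292208
Ea = 8.314 * 1.8896116 / 0.00023292208
Ea = 67448 J/mol


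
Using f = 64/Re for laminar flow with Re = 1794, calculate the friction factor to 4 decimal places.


f = 64 / Re
f = 64 / 1794
f = 0.0357


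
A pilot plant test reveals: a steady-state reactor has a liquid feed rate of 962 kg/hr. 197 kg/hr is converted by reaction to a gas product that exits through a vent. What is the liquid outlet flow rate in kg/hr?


Steady-state mass balance on the main outlet: F_out = F_in - F_removed
F_out = 962 - 197
F_out = 765 kg/hr


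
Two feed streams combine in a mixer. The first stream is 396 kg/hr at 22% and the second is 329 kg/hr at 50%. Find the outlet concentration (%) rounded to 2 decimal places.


Mass balance on solute: F1*x1 + F2*x2 = F3*x3
F3 = F1 + F2 = 396 + 329 = 725 kg/hr
x3 = (F1*x1 + F2*x2)/F3
x3 = (396*0.22 + 329*0.5) / 725
x3 = 34.71%


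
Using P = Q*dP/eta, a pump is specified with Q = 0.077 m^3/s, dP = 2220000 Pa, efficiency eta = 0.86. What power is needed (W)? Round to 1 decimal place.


P = Q * dP / eta
P = 0.077 * 2220000 / 0.86
P = 170940.0 / 0.86
P = 198767.4 W


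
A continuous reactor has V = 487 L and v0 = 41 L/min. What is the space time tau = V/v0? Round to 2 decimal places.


tau = V / v0
tau = 487 / 41
tau = 11.88 min


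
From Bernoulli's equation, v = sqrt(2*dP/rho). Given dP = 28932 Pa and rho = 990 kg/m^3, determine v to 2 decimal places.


v = sqrt(2*dP/rho)
v = sqrt(2*28932/990)
v = sqrt(58.448485)
v = 7.65 m/s
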